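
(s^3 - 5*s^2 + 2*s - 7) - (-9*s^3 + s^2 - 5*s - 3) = 10*s^3 - 6*s^2 + 7*s - 4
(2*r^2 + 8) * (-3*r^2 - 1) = -6*r^4 - 26*r^2 - 8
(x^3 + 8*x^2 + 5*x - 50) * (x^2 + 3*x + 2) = x^5 + 11*x^4 + 31*x^3 - 19*x^2 - 140*x - 100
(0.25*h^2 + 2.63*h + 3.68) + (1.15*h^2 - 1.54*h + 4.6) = 1.4*h^2 + 1.09*h + 8.28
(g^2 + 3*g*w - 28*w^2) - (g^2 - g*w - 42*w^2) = 4*g*w + 14*w^2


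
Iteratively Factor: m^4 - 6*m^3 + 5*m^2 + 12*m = (m + 1)*(m^3 - 7*m^2 + 12*m) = m*(m + 1)*(m^2 - 7*m + 12) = m*(m - 4)*(m + 1)*(m - 3)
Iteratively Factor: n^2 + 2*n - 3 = (n - 1)*(n + 3)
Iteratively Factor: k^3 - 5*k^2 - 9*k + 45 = (k - 5)*(k^2 - 9) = (k - 5)*(k + 3)*(k - 3)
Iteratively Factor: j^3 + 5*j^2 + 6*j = (j + 2)*(j^2 + 3*j) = j*(j + 2)*(j + 3)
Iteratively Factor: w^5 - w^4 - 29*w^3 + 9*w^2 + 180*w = (w + 3)*(w^4 - 4*w^3 - 17*w^2 + 60*w) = (w + 3)*(w + 4)*(w^3 - 8*w^2 + 15*w) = (w - 3)*(w + 3)*(w + 4)*(w^2 - 5*w) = w*(w - 3)*(w + 3)*(w + 4)*(w - 5)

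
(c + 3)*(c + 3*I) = c^2 + 3*c + 3*I*c + 9*I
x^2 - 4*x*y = x*(x - 4*y)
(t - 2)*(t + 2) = t^2 - 4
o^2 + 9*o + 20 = (o + 4)*(o + 5)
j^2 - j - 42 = (j - 7)*(j + 6)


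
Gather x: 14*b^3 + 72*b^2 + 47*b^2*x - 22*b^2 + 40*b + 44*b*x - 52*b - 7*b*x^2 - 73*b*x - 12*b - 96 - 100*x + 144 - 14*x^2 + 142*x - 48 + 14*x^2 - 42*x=14*b^3 + 50*b^2 - 7*b*x^2 - 24*b + x*(47*b^2 - 29*b)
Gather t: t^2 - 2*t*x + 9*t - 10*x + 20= t^2 + t*(9 - 2*x) - 10*x + 20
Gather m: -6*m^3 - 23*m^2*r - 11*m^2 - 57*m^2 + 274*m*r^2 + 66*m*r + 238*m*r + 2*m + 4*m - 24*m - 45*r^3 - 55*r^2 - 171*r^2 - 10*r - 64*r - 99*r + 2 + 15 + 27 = -6*m^3 + m^2*(-23*r - 68) + m*(274*r^2 + 304*r - 18) - 45*r^3 - 226*r^2 - 173*r + 44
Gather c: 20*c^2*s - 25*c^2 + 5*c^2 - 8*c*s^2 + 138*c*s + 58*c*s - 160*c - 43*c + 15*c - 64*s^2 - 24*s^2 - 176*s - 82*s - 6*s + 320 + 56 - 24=c^2*(20*s - 20) + c*(-8*s^2 + 196*s - 188) - 88*s^2 - 264*s + 352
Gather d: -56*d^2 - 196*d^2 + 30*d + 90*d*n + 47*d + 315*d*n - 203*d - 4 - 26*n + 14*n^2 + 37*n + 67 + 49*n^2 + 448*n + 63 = -252*d^2 + d*(405*n - 126) + 63*n^2 + 459*n + 126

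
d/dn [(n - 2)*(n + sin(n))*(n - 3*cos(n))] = (n - 2)*(n + sin(n))*(3*sin(n) + 1) + (n - 2)*(n - 3*cos(n))*(cos(n) + 1) + (n + sin(n))*(n - 3*cos(n))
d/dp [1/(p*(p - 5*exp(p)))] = (p*(5*exp(p) - 1) - p + 5*exp(p))/(p^2*(p - 5*exp(p))^2)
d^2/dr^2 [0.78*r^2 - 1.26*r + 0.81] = 1.56000000000000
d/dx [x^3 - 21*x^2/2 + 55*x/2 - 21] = 3*x^2 - 21*x + 55/2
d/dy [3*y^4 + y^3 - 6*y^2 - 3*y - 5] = 12*y^3 + 3*y^2 - 12*y - 3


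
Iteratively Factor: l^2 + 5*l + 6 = (l + 2)*(l + 3)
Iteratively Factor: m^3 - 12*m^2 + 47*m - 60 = (m - 3)*(m^2 - 9*m + 20) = (m - 4)*(m - 3)*(m - 5)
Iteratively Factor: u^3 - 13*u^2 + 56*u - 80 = (u - 4)*(u^2 - 9*u + 20) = (u - 4)^2*(u - 5)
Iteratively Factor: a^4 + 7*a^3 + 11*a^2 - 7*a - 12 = (a + 1)*(a^3 + 6*a^2 + 5*a - 12) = (a + 1)*(a + 4)*(a^2 + 2*a - 3) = (a + 1)*(a + 3)*(a + 4)*(a - 1)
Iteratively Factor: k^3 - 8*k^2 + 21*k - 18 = (k - 3)*(k^2 - 5*k + 6) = (k - 3)^2*(k - 2)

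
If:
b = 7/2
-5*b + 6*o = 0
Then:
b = 7/2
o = 35/12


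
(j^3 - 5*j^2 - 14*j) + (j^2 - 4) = j^3 - 4*j^2 - 14*j - 4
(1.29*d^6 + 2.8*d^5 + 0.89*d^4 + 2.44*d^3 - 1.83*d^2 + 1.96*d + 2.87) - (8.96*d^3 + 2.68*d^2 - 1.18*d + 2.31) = 1.29*d^6 + 2.8*d^5 + 0.89*d^4 - 6.52*d^3 - 4.51*d^2 + 3.14*d + 0.56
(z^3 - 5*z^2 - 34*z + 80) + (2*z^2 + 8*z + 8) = z^3 - 3*z^2 - 26*z + 88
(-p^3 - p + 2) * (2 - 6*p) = 6*p^4 - 2*p^3 + 6*p^2 - 14*p + 4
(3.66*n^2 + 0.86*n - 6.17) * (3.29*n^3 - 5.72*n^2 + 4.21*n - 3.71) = 12.0414*n^5 - 18.1058*n^4 - 9.8099*n^3 + 25.3344*n^2 - 29.1663*n + 22.8907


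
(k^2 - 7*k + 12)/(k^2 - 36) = (k^2 - 7*k + 12)/(k^2 - 36)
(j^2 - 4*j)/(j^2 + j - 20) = j/(j + 5)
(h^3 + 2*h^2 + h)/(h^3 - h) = (h + 1)/(h - 1)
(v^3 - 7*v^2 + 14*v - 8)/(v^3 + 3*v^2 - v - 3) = (v^2 - 6*v + 8)/(v^2 + 4*v + 3)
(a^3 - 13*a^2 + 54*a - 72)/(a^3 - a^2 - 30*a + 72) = (a - 6)/(a + 6)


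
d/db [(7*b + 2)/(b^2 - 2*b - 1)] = (7*b^2 - 14*b - 2*(b - 1)*(7*b + 2) - 7)/(-b^2 + 2*b + 1)^2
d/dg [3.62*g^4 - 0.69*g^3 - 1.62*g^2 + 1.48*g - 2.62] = 14.48*g^3 - 2.07*g^2 - 3.24*g + 1.48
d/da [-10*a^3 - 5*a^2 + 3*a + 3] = -30*a^2 - 10*a + 3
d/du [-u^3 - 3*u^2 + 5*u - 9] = -3*u^2 - 6*u + 5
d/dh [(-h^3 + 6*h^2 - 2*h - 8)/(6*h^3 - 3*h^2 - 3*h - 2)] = (-33*h^4 + 30*h^3 + 126*h^2 - 72*h - 20)/(36*h^6 - 36*h^5 - 27*h^4 - 6*h^3 + 21*h^2 + 12*h + 4)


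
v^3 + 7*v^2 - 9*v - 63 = (v - 3)*(v + 3)*(v + 7)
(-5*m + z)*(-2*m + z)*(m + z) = 10*m^3 + 3*m^2*z - 6*m*z^2 + z^3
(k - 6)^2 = k^2 - 12*k + 36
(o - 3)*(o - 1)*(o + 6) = o^3 + 2*o^2 - 21*o + 18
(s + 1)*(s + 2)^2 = s^3 + 5*s^2 + 8*s + 4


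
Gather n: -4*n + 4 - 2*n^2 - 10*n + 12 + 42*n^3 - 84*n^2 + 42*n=42*n^3 - 86*n^2 + 28*n + 16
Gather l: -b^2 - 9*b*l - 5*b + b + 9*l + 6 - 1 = -b^2 - 4*b + l*(9 - 9*b) + 5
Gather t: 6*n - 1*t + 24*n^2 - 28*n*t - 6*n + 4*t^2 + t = 24*n^2 - 28*n*t + 4*t^2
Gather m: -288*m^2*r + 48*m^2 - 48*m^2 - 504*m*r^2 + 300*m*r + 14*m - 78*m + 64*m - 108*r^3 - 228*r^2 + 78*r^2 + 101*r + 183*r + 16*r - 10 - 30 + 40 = -288*m^2*r + m*(-504*r^2 + 300*r) - 108*r^3 - 150*r^2 + 300*r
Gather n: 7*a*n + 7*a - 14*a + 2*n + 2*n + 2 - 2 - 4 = -7*a + n*(7*a + 4) - 4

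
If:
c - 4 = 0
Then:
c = 4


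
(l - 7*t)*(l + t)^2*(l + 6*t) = l^4 + l^3*t - 43*l^2*t^2 - 85*l*t^3 - 42*t^4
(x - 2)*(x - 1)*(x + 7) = x^3 + 4*x^2 - 19*x + 14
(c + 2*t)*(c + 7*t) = c^2 + 9*c*t + 14*t^2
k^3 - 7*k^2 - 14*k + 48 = (k - 8)*(k - 2)*(k + 3)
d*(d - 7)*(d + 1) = d^3 - 6*d^2 - 7*d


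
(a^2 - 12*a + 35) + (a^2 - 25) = 2*a^2 - 12*a + 10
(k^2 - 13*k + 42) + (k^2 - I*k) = 2*k^2 - 13*k - I*k + 42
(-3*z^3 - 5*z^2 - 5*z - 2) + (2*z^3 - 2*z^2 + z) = -z^3 - 7*z^2 - 4*z - 2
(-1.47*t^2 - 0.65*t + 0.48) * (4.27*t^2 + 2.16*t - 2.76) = -6.2769*t^4 - 5.9507*t^3 + 4.7028*t^2 + 2.8308*t - 1.3248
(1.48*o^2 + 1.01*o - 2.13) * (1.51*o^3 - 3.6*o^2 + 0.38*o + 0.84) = 2.2348*o^5 - 3.8029*o^4 - 6.2899*o^3 + 9.295*o^2 + 0.0389999999999999*o - 1.7892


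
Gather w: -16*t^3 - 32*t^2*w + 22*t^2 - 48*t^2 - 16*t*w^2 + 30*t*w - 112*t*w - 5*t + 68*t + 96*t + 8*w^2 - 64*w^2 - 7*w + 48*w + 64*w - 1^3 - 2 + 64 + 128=-16*t^3 - 26*t^2 + 159*t + w^2*(-16*t - 56) + w*(-32*t^2 - 82*t + 105) + 189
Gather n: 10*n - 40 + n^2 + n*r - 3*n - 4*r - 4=n^2 + n*(r + 7) - 4*r - 44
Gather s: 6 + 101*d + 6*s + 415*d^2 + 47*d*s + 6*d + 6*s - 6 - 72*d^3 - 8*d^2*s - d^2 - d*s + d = -72*d^3 + 414*d^2 + 108*d + s*(-8*d^2 + 46*d + 12)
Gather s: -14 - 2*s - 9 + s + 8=-s - 15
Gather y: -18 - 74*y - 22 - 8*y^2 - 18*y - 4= -8*y^2 - 92*y - 44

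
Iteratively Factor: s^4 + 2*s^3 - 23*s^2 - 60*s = (s + 4)*(s^3 - 2*s^2 - 15*s) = (s + 3)*(s + 4)*(s^2 - 5*s) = (s - 5)*(s + 3)*(s + 4)*(s)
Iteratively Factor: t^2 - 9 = (t + 3)*(t - 3)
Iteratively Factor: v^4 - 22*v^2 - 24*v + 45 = (v - 1)*(v^3 + v^2 - 21*v - 45) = (v - 5)*(v - 1)*(v^2 + 6*v + 9) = (v - 5)*(v - 1)*(v + 3)*(v + 3)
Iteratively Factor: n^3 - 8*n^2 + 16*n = (n)*(n^2 - 8*n + 16) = n*(n - 4)*(n - 4)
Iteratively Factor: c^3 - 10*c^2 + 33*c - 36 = (c - 3)*(c^2 - 7*c + 12) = (c - 3)^2*(c - 4)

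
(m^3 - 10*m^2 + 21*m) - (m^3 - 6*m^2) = -4*m^2 + 21*m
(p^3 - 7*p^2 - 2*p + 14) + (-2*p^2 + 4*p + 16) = p^3 - 9*p^2 + 2*p + 30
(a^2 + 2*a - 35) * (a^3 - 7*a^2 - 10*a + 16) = a^5 - 5*a^4 - 59*a^3 + 241*a^2 + 382*a - 560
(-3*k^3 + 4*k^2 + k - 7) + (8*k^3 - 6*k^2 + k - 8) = 5*k^3 - 2*k^2 + 2*k - 15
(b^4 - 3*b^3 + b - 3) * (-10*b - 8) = -10*b^5 + 22*b^4 + 24*b^3 - 10*b^2 + 22*b + 24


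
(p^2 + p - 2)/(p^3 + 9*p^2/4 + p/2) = 4*(p - 1)/(p*(4*p + 1))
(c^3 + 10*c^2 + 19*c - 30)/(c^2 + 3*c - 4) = (c^2 + 11*c + 30)/(c + 4)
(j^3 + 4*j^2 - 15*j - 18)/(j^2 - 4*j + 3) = (j^2 + 7*j + 6)/(j - 1)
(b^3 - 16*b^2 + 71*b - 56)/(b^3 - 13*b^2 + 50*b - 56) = (b^2 - 9*b + 8)/(b^2 - 6*b + 8)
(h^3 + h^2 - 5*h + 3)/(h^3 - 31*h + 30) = (h^2 + 2*h - 3)/(h^2 + h - 30)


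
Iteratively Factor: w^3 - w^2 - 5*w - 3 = (w + 1)*(w^2 - 2*w - 3) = (w - 3)*(w + 1)*(w + 1)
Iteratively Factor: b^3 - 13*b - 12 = (b + 3)*(b^2 - 3*b - 4) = (b - 4)*(b + 3)*(b + 1)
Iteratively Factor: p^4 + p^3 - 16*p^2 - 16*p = (p - 4)*(p^3 + 5*p^2 + 4*p) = (p - 4)*(p + 1)*(p^2 + 4*p) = (p - 4)*(p + 1)*(p + 4)*(p)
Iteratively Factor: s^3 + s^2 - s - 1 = (s - 1)*(s^2 + 2*s + 1) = (s - 1)*(s + 1)*(s + 1)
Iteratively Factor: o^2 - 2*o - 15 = (o + 3)*(o - 5)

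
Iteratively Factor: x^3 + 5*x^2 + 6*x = (x + 3)*(x^2 + 2*x) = x*(x + 3)*(x + 2)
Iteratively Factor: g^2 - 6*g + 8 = (g - 2)*(g - 4)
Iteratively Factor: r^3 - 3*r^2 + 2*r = (r - 2)*(r^2 - r) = r*(r - 2)*(r - 1)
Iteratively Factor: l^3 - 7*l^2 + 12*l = (l - 4)*(l^2 - 3*l) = (l - 4)*(l - 3)*(l)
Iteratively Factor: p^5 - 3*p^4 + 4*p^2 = (p - 2)*(p^4 - p^3 - 2*p^2) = p*(p - 2)*(p^3 - p^2 - 2*p) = p*(p - 2)*(p + 1)*(p^2 - 2*p) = p*(p - 2)^2*(p + 1)*(p)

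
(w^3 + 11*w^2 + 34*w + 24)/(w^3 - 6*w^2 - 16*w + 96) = (w^2 + 7*w + 6)/(w^2 - 10*w + 24)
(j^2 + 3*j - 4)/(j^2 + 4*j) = (j - 1)/j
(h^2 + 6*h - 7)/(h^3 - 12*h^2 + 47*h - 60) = (h^2 + 6*h - 7)/(h^3 - 12*h^2 + 47*h - 60)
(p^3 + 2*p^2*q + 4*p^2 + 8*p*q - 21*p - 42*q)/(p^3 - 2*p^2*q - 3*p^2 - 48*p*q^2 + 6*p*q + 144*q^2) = (p^2 + 2*p*q + 7*p + 14*q)/(p^2 - 2*p*q - 48*q^2)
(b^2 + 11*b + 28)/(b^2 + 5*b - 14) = (b + 4)/(b - 2)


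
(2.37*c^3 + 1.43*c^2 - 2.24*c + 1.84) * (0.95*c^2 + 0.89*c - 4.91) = 2.2515*c^5 + 3.4678*c^4 - 12.492*c^3 - 7.2669*c^2 + 12.636*c - 9.0344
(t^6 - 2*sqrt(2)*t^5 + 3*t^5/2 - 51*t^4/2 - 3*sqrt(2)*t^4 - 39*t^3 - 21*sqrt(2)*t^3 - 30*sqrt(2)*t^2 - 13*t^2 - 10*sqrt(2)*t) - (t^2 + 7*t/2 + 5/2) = t^6 - 2*sqrt(2)*t^5 + 3*t^5/2 - 51*t^4/2 - 3*sqrt(2)*t^4 - 39*t^3 - 21*sqrt(2)*t^3 - 30*sqrt(2)*t^2 - 14*t^2 - 10*sqrt(2)*t - 7*t/2 - 5/2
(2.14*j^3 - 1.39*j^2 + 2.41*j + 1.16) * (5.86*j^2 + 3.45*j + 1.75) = 12.5404*j^5 - 0.7624*j^4 + 13.0721*j^3 + 12.6796*j^2 + 8.2195*j + 2.03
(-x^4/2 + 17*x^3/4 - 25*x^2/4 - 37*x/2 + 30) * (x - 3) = -x^5/2 + 23*x^4/4 - 19*x^3 + x^2/4 + 171*x/2 - 90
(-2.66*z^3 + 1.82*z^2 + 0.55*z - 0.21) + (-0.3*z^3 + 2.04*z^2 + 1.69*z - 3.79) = -2.96*z^3 + 3.86*z^2 + 2.24*z - 4.0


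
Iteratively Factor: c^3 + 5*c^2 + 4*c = (c + 1)*(c^2 + 4*c) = c*(c + 1)*(c + 4)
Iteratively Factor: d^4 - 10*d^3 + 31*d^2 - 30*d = (d - 3)*(d^3 - 7*d^2 + 10*d) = (d - 5)*(d - 3)*(d^2 - 2*d) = d*(d - 5)*(d - 3)*(d - 2)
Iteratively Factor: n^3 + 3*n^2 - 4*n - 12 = (n + 2)*(n^2 + n - 6) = (n - 2)*(n + 2)*(n + 3)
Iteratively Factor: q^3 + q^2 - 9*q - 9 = (q + 1)*(q^2 - 9) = (q - 3)*(q + 1)*(q + 3)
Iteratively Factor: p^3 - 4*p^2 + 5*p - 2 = (p - 2)*(p^2 - 2*p + 1) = (p - 2)*(p - 1)*(p - 1)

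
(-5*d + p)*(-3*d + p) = 15*d^2 - 8*d*p + p^2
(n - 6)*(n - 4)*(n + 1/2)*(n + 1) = n^4 - 17*n^3/2 + 19*n^2/2 + 31*n + 12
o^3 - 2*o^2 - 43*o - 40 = (o - 8)*(o + 1)*(o + 5)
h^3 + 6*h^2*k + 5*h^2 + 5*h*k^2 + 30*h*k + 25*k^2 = (h + 5)*(h + k)*(h + 5*k)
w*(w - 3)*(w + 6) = w^3 + 3*w^2 - 18*w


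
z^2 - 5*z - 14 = (z - 7)*(z + 2)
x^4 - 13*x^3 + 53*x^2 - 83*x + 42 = (x - 7)*(x - 3)*(x - 2)*(x - 1)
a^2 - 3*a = a*(a - 3)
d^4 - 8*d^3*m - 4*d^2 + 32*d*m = d*(d - 2)*(d + 2)*(d - 8*m)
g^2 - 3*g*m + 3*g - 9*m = (g + 3)*(g - 3*m)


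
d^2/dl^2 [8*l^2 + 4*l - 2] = 16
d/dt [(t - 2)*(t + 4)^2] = 3*t*(t + 4)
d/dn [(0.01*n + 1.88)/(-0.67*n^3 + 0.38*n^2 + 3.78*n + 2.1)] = (0.0134*n^3 + 3.775*n^2 - 1.4288*n - 7.0854)/(0.4489*n^6 - 0.5092*n^5 - 4.9208*n^4 + 0.0587999999999993*n^3 + 15.8844*n^2 + 15.876*n + 4.41)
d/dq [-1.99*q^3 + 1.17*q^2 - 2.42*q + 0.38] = -5.97*q^2 + 2.34*q - 2.42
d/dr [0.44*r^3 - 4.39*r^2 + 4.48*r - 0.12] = 1.32*r^2 - 8.78*r + 4.48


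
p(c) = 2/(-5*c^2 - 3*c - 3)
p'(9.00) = 0.00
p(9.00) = 0.00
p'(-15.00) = 0.00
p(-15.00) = 0.00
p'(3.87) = 0.01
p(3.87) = -0.02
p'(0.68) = 0.36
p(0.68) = -0.27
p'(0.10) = 0.71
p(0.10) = -0.60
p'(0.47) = 0.51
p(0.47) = -0.36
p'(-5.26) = -0.01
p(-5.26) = -0.02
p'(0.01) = 0.68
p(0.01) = -0.66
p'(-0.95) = -0.60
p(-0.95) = -0.43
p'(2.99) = 0.02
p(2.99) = -0.04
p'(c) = 2*(10*c + 3)/(-5*c^2 - 3*c - 3)^2 = 2*(10*c + 3)/(5*c^2 + 3*c + 3)^2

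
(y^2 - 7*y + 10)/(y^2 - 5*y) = (y - 2)/y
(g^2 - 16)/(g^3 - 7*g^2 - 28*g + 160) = (g + 4)/(g^2 - 3*g - 40)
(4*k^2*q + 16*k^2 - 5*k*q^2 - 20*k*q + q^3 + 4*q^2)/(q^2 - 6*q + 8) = (4*k^2*q + 16*k^2 - 5*k*q^2 - 20*k*q + q^3 + 4*q^2)/(q^2 - 6*q + 8)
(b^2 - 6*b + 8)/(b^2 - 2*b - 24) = (-b^2 + 6*b - 8)/(-b^2 + 2*b + 24)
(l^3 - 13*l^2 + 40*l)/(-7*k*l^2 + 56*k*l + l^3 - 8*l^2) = (5 - l)/(7*k - l)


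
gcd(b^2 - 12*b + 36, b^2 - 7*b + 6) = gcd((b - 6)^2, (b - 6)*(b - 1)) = b - 6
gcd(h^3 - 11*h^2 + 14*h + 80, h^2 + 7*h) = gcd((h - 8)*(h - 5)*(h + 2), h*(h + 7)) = 1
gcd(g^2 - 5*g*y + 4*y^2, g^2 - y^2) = -g + y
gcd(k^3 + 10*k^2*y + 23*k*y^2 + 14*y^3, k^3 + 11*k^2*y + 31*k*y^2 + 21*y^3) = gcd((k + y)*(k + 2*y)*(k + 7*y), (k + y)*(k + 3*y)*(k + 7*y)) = k^2 + 8*k*y + 7*y^2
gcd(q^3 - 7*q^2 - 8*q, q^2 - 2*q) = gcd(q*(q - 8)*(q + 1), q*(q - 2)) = q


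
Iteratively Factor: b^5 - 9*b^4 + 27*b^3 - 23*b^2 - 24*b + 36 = (b - 2)*(b^4 - 7*b^3 + 13*b^2 + 3*b - 18) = (b - 2)*(b + 1)*(b^3 - 8*b^2 + 21*b - 18) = (b - 3)*(b - 2)*(b + 1)*(b^2 - 5*b + 6) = (b - 3)*(b - 2)^2*(b + 1)*(b - 3)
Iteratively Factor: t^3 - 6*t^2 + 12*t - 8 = (t - 2)*(t^2 - 4*t + 4) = (t - 2)^2*(t - 2)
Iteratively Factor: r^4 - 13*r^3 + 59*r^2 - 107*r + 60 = (r - 1)*(r^3 - 12*r^2 + 47*r - 60) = (r - 3)*(r - 1)*(r^2 - 9*r + 20) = (r - 4)*(r - 3)*(r - 1)*(r - 5)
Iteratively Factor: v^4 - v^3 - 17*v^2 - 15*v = (v)*(v^3 - v^2 - 17*v - 15) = v*(v + 3)*(v^2 - 4*v - 5) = v*(v + 1)*(v + 3)*(v - 5)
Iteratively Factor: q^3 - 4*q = (q + 2)*(q^2 - 2*q) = q*(q + 2)*(q - 2)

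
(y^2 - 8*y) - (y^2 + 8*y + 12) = -16*y - 12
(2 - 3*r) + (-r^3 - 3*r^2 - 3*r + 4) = -r^3 - 3*r^2 - 6*r + 6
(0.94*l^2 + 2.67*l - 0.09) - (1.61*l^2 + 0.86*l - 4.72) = -0.67*l^2 + 1.81*l + 4.63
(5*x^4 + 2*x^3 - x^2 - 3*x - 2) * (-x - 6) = -5*x^5 - 32*x^4 - 11*x^3 + 9*x^2 + 20*x + 12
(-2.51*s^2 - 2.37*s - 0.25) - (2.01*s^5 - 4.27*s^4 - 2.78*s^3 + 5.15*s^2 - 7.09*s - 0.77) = -2.01*s^5 + 4.27*s^4 + 2.78*s^3 - 7.66*s^2 + 4.72*s + 0.52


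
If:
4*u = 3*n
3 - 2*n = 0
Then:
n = 3/2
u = 9/8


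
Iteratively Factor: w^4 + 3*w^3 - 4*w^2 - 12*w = (w - 2)*(w^3 + 5*w^2 + 6*w) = w*(w - 2)*(w^2 + 5*w + 6) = w*(w - 2)*(w + 3)*(w + 2)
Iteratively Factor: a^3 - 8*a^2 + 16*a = (a - 4)*(a^2 - 4*a) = a*(a - 4)*(a - 4)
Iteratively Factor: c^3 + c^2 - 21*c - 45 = (c + 3)*(c^2 - 2*c - 15) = (c + 3)^2*(c - 5)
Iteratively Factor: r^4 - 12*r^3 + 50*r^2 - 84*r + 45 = (r - 3)*(r^3 - 9*r^2 + 23*r - 15) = (r - 3)*(r - 1)*(r^2 - 8*r + 15) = (r - 3)^2*(r - 1)*(r - 5)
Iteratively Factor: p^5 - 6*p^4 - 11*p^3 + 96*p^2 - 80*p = (p - 1)*(p^4 - 5*p^3 - 16*p^2 + 80*p) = p*(p - 1)*(p^3 - 5*p^2 - 16*p + 80) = p*(p - 1)*(p + 4)*(p^2 - 9*p + 20) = p*(p - 4)*(p - 1)*(p + 4)*(p - 5)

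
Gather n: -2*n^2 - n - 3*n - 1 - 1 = -2*n^2 - 4*n - 2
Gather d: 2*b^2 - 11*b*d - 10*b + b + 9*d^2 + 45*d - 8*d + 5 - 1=2*b^2 - 9*b + 9*d^2 + d*(37 - 11*b) + 4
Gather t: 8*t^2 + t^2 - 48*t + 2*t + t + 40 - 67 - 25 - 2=9*t^2 - 45*t - 54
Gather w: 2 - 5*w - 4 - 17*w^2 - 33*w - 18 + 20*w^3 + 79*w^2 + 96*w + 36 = 20*w^3 + 62*w^2 + 58*w + 16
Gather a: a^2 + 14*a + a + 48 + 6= a^2 + 15*a + 54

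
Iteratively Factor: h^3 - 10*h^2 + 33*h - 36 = (h - 4)*(h^2 - 6*h + 9) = (h - 4)*(h - 3)*(h - 3)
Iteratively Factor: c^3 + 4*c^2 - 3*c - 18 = (c + 3)*(c^2 + c - 6) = (c + 3)^2*(c - 2)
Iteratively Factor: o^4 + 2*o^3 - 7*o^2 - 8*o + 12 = (o - 1)*(o^3 + 3*o^2 - 4*o - 12) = (o - 1)*(o + 3)*(o^2 - 4) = (o - 1)*(o + 2)*(o + 3)*(o - 2)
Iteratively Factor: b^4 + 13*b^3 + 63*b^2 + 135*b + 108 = (b + 3)*(b^3 + 10*b^2 + 33*b + 36) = (b + 3)*(b + 4)*(b^2 + 6*b + 9) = (b + 3)^2*(b + 4)*(b + 3)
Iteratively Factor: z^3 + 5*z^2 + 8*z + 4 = (z + 1)*(z^2 + 4*z + 4) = (z + 1)*(z + 2)*(z + 2)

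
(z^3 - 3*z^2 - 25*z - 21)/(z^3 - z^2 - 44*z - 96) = (z^2 - 6*z - 7)/(z^2 - 4*z - 32)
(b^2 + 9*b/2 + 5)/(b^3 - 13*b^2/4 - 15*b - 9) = 2*(2*b + 5)/(4*b^2 - 21*b - 18)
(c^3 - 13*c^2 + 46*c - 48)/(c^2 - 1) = (c^3 - 13*c^2 + 46*c - 48)/(c^2 - 1)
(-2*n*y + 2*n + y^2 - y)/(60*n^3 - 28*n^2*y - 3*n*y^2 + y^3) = (y - 1)/(-30*n^2 - n*y + y^2)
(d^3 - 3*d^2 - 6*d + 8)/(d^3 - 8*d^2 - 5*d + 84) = (d^2 + d - 2)/(d^2 - 4*d - 21)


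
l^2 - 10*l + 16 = (l - 8)*(l - 2)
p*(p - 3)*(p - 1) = p^3 - 4*p^2 + 3*p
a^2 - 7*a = a*(a - 7)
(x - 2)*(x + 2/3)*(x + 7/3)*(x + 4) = x^4 + 5*x^3 - 4*x^2/9 - 188*x/9 - 112/9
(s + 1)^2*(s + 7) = s^3 + 9*s^2 + 15*s + 7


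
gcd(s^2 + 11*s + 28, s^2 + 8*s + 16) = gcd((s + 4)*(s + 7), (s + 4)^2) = s + 4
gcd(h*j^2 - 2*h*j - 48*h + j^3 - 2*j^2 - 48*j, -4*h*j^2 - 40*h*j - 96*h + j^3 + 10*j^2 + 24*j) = j + 6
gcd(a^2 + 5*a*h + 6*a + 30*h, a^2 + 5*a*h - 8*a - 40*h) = a + 5*h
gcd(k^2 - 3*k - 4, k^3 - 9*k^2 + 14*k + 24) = k^2 - 3*k - 4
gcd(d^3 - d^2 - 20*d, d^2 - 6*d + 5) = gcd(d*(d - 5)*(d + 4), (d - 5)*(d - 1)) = d - 5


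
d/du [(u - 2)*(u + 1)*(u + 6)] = 3*u^2 + 10*u - 8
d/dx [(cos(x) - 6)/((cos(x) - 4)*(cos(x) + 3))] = (cos(x)^2 - 12*cos(x) + 18)*sin(x)/((cos(x) - 4)^2*(cos(x) + 3)^2)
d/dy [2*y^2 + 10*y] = 4*y + 10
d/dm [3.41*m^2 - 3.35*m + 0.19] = 6.82*m - 3.35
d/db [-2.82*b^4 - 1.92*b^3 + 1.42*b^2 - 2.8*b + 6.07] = -11.28*b^3 - 5.76*b^2 + 2.84*b - 2.8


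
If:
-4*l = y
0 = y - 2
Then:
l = -1/2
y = 2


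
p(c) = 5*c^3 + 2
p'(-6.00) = 540.00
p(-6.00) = -1078.00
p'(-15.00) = 3375.00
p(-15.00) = -16873.00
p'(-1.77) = 46.99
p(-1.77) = -25.73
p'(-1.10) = 18.15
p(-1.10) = -4.66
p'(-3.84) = 221.18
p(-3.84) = -281.12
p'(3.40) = 173.40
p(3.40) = 198.52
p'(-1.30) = 25.35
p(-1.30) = -8.98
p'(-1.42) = 30.25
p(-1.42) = -12.32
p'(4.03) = 243.61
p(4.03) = 329.25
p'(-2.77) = 115.09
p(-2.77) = -104.27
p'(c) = 15*c^2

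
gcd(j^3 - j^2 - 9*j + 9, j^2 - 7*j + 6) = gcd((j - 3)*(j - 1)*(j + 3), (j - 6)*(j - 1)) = j - 1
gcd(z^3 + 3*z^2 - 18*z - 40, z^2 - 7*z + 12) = z - 4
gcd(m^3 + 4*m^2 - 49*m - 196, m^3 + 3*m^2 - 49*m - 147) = m^2 - 49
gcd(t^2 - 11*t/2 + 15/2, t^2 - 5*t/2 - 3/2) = t - 3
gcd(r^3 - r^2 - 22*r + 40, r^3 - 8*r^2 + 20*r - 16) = r^2 - 6*r + 8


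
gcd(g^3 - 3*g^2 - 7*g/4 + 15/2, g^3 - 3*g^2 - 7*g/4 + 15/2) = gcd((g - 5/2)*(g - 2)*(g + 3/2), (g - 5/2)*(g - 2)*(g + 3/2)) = g^3 - 3*g^2 - 7*g/4 + 15/2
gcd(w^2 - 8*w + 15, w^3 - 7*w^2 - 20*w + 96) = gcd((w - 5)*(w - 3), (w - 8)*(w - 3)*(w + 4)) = w - 3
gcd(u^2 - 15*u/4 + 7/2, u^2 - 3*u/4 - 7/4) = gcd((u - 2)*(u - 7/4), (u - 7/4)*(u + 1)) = u - 7/4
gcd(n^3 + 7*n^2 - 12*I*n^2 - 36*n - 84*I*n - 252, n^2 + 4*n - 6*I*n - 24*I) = n - 6*I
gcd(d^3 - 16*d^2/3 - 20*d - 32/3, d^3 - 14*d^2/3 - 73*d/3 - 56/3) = d - 8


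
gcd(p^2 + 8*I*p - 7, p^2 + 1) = p + I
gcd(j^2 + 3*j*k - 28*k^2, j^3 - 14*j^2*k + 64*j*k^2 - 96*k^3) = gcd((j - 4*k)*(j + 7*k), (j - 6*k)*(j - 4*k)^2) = j - 4*k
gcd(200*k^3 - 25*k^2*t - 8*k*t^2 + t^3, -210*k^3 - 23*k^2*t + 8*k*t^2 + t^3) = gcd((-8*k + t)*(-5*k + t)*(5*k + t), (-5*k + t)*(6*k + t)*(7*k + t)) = -5*k + t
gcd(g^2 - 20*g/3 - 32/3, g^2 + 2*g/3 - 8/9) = g + 4/3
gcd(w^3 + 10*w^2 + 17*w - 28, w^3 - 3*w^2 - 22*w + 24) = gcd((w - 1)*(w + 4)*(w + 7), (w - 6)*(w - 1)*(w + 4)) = w^2 + 3*w - 4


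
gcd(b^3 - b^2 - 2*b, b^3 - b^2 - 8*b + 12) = b - 2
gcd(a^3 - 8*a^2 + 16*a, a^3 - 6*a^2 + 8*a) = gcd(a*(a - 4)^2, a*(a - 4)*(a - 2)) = a^2 - 4*a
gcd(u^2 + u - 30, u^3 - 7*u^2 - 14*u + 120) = u - 5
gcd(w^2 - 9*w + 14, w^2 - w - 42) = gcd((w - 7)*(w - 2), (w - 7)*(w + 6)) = w - 7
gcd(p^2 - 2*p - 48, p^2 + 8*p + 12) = p + 6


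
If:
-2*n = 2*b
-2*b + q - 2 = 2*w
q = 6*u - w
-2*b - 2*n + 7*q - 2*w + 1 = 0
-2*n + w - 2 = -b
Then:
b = 39/22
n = -39/22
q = -12/11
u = -97/132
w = -73/22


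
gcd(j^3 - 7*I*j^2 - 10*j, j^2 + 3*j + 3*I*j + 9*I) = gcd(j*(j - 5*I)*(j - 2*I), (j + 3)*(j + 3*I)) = 1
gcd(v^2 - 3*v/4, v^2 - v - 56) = 1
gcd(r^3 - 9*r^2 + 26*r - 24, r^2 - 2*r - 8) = r - 4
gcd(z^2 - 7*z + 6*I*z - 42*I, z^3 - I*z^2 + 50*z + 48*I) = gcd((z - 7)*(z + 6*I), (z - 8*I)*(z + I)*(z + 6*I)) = z + 6*I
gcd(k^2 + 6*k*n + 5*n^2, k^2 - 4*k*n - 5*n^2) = k + n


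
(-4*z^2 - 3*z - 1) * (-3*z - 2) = 12*z^3 + 17*z^2 + 9*z + 2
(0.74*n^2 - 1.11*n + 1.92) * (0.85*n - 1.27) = 0.629*n^3 - 1.8833*n^2 + 3.0417*n - 2.4384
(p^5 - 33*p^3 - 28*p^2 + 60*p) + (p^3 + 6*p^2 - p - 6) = p^5 - 32*p^3 - 22*p^2 + 59*p - 6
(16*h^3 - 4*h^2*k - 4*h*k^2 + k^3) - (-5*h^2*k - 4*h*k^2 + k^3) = 16*h^3 + h^2*k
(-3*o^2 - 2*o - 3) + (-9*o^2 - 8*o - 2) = -12*o^2 - 10*o - 5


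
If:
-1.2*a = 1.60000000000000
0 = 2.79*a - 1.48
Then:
No Solution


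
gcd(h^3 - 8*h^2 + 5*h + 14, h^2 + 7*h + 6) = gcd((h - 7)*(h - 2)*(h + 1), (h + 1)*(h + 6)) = h + 1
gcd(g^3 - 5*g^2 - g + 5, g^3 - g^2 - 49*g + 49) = g - 1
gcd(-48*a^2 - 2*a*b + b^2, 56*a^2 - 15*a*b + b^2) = 8*a - b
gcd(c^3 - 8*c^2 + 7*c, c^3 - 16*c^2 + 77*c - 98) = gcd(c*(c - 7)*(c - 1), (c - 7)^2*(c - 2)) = c - 7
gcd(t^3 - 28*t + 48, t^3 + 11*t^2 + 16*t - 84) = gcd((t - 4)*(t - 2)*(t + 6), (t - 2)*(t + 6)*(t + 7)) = t^2 + 4*t - 12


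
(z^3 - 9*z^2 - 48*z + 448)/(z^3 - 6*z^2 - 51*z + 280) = (z - 8)/(z - 5)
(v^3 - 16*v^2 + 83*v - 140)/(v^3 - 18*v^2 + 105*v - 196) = (v - 5)/(v - 7)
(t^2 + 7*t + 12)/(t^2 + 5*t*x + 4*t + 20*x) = (t + 3)/(t + 5*x)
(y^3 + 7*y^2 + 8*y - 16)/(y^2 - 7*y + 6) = (y^2 + 8*y + 16)/(y - 6)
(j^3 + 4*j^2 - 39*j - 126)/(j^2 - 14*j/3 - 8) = 3*(j^2 + 10*j + 21)/(3*j + 4)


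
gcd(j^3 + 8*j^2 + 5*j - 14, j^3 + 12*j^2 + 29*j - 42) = j^2 + 6*j - 7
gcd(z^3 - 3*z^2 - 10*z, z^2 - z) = z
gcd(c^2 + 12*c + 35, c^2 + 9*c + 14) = c + 7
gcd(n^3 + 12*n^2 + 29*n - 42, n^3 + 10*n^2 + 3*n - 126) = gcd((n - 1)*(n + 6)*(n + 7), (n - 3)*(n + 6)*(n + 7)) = n^2 + 13*n + 42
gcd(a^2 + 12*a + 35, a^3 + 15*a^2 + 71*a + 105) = a^2 + 12*a + 35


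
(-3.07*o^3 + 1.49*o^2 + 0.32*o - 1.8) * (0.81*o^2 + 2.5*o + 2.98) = -2.4867*o^5 - 6.4681*o^4 - 5.1644*o^3 + 3.7822*o^2 - 3.5464*o - 5.364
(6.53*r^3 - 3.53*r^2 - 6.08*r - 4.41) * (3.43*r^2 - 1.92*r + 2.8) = 22.3979*r^5 - 24.6455*r^4 + 4.2072*r^3 - 13.3367*r^2 - 8.5568*r - 12.348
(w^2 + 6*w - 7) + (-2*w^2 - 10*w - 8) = -w^2 - 4*w - 15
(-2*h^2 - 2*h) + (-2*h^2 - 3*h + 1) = -4*h^2 - 5*h + 1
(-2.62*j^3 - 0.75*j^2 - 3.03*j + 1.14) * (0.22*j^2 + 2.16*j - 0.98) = -0.5764*j^5 - 5.8242*j^4 + 0.281*j^3 - 5.559*j^2 + 5.4318*j - 1.1172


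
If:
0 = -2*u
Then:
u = 0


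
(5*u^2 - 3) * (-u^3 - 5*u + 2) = -5*u^5 - 22*u^3 + 10*u^2 + 15*u - 6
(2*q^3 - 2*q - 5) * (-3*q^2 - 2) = -6*q^5 + 2*q^3 + 15*q^2 + 4*q + 10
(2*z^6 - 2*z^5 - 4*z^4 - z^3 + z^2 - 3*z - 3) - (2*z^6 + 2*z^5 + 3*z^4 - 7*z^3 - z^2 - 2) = -4*z^5 - 7*z^4 + 6*z^3 + 2*z^2 - 3*z - 1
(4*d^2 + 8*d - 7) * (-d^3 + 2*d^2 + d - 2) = -4*d^5 + 27*d^3 - 14*d^2 - 23*d + 14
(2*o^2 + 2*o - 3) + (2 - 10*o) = 2*o^2 - 8*o - 1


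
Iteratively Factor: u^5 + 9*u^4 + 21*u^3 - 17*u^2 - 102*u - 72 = (u + 3)*(u^4 + 6*u^3 + 3*u^2 - 26*u - 24) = (u + 3)*(u + 4)*(u^3 + 2*u^2 - 5*u - 6) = (u + 1)*(u + 3)*(u + 4)*(u^2 + u - 6) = (u - 2)*(u + 1)*(u + 3)*(u + 4)*(u + 3)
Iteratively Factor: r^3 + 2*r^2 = (r)*(r^2 + 2*r) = r^2*(r + 2)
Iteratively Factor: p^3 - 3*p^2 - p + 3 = (p + 1)*(p^2 - 4*p + 3) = (p - 3)*(p + 1)*(p - 1)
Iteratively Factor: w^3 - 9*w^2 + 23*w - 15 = (w - 5)*(w^2 - 4*w + 3) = (w - 5)*(w - 3)*(w - 1)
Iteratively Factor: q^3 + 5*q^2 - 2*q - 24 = (q - 2)*(q^2 + 7*q + 12) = (q - 2)*(q + 3)*(q + 4)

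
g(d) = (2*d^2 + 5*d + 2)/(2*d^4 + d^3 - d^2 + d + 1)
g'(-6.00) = 0.00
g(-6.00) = 0.02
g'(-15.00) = 0.00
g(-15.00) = 0.00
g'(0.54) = 0.17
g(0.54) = 3.35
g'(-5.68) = 0.01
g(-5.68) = 0.02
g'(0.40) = 2.07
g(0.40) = 3.19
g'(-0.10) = 2.82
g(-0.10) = 1.71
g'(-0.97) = -551.74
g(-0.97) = 18.27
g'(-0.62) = 224.34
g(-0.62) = -6.27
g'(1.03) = -3.30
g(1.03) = 2.15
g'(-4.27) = 0.01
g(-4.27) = 0.03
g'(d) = (4*d + 5)/(2*d^4 + d^3 - d^2 + d + 1) + (2*d^2 + 5*d + 2)*(-8*d^3 - 3*d^2 + 2*d - 1)/(2*d^4 + d^3 - d^2 + d + 1)^2 = (-8*d^5 - 32*d^4 - 26*d^3 + d^2 + 8*d + 3)/(4*d^8 + 4*d^7 - 3*d^6 + 2*d^5 + 7*d^4 - d^2 + 2*d + 1)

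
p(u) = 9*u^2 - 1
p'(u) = 18*u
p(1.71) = 25.32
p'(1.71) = 30.78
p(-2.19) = 42.16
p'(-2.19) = -39.42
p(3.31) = 97.60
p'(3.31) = 59.58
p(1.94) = 32.87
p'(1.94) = 34.92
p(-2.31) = 47.02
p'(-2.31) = -41.58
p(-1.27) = 13.52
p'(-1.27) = -22.86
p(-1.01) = 8.18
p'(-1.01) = -18.18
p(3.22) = 92.32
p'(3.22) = 57.96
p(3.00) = 80.00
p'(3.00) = 54.00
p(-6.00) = 323.00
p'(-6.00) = -108.00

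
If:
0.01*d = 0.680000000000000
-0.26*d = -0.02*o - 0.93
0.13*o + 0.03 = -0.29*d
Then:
No Solution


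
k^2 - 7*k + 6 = (k - 6)*(k - 1)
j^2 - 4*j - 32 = (j - 8)*(j + 4)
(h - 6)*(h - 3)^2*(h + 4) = h^4 - 8*h^3 - 3*h^2 + 126*h - 216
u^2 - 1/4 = (u - 1/2)*(u + 1/2)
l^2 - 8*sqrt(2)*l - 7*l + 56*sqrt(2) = (l - 7)*(l - 8*sqrt(2))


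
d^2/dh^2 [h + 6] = 0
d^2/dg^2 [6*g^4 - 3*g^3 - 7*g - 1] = 18*g*(4*g - 1)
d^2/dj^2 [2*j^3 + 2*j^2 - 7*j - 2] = 12*j + 4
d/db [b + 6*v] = 1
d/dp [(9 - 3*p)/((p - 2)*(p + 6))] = 3*p*(p - 6)/(p^4 + 8*p^3 - 8*p^2 - 96*p + 144)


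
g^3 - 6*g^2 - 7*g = g*(g - 7)*(g + 1)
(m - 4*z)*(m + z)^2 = m^3 - 2*m^2*z - 7*m*z^2 - 4*z^3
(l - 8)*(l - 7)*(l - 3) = l^3 - 18*l^2 + 101*l - 168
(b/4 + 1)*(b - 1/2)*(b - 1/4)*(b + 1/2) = b^4/4 + 15*b^3/16 - 5*b^2/16 - 15*b/64 + 1/16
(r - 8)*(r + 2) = r^2 - 6*r - 16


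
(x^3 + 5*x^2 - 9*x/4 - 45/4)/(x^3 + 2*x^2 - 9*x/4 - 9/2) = (x + 5)/(x + 2)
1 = 1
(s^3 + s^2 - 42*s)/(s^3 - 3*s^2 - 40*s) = (-s^2 - s + 42)/(-s^2 + 3*s + 40)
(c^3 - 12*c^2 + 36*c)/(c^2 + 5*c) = (c^2 - 12*c + 36)/(c + 5)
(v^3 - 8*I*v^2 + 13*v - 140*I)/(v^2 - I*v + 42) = (v^2 - I*v + 20)/(v + 6*I)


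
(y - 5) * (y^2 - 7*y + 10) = y^3 - 12*y^2 + 45*y - 50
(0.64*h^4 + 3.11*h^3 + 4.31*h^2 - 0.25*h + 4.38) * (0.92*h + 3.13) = 0.5888*h^5 + 4.8644*h^4 + 13.6995*h^3 + 13.2603*h^2 + 3.2471*h + 13.7094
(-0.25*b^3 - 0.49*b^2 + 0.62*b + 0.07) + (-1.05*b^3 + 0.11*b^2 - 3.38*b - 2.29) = -1.3*b^3 - 0.38*b^2 - 2.76*b - 2.22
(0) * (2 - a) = 0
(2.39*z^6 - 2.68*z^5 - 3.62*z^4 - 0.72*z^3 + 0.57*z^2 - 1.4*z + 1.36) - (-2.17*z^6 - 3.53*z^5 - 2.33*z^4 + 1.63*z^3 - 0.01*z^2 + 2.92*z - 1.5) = 4.56*z^6 + 0.85*z^5 - 1.29*z^4 - 2.35*z^3 + 0.58*z^2 - 4.32*z + 2.86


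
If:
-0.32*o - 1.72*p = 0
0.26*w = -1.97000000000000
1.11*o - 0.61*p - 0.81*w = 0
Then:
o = -5.02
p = 0.93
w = -7.58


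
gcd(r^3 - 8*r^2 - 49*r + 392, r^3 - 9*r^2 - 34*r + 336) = r^2 - 15*r + 56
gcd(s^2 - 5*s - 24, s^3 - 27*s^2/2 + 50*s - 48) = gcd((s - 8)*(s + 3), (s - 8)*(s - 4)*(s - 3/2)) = s - 8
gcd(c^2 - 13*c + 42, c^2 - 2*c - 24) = c - 6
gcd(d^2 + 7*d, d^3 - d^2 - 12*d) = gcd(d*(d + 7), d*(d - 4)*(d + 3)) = d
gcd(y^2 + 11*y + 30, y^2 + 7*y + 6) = y + 6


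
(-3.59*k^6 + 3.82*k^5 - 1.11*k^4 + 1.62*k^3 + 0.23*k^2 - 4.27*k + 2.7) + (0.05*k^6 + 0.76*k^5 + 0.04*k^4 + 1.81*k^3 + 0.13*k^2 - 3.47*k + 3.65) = -3.54*k^6 + 4.58*k^5 - 1.07*k^4 + 3.43*k^3 + 0.36*k^2 - 7.74*k + 6.35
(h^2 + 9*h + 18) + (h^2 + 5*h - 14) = 2*h^2 + 14*h + 4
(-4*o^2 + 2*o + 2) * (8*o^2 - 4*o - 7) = -32*o^4 + 32*o^3 + 36*o^2 - 22*o - 14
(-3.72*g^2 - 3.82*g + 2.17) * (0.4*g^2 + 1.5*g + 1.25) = -1.488*g^4 - 7.108*g^3 - 9.512*g^2 - 1.52*g + 2.7125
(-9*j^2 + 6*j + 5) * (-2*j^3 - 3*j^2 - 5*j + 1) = 18*j^5 + 15*j^4 + 17*j^3 - 54*j^2 - 19*j + 5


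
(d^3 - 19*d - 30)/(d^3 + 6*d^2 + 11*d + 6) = (d - 5)/(d + 1)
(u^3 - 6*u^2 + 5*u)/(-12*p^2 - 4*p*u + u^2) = u*(-u^2 + 6*u - 5)/(12*p^2 + 4*p*u - u^2)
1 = 1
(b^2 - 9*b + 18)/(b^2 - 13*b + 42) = (b - 3)/(b - 7)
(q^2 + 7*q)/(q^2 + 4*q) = (q + 7)/(q + 4)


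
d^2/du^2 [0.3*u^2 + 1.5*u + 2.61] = 0.600000000000000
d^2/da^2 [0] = 0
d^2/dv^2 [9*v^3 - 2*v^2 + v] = 54*v - 4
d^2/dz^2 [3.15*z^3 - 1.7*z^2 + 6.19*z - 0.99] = 18.9*z - 3.4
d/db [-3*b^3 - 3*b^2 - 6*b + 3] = -9*b^2 - 6*b - 6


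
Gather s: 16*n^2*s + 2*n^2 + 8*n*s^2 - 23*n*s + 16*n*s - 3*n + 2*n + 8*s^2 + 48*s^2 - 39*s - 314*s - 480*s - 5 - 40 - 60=2*n^2 - n + s^2*(8*n + 56) + s*(16*n^2 - 7*n - 833) - 105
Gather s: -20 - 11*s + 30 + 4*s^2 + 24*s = 4*s^2 + 13*s + 10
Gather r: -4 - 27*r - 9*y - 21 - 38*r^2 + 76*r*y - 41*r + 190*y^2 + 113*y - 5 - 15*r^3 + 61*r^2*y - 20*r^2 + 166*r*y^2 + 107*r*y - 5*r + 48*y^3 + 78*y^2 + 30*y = -15*r^3 + r^2*(61*y - 58) + r*(166*y^2 + 183*y - 73) + 48*y^3 + 268*y^2 + 134*y - 30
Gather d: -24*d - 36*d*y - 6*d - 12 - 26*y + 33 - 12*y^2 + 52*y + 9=d*(-36*y - 30) - 12*y^2 + 26*y + 30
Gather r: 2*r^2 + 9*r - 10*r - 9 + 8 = 2*r^2 - r - 1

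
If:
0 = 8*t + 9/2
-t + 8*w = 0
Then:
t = -9/16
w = -9/128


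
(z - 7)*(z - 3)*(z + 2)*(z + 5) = z^4 - 3*z^3 - 39*z^2 + 47*z + 210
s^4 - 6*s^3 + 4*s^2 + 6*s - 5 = (s - 5)*(s - 1)^2*(s + 1)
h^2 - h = h*(h - 1)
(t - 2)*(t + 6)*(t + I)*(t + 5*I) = t^4 + 4*t^3 + 6*I*t^3 - 17*t^2 + 24*I*t^2 - 20*t - 72*I*t + 60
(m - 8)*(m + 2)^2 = m^3 - 4*m^2 - 28*m - 32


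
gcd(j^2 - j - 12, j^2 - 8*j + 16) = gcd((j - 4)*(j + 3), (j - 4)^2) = j - 4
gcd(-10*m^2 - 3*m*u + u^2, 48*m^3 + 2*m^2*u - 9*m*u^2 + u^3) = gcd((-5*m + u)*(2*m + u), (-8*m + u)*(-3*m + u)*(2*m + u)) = 2*m + u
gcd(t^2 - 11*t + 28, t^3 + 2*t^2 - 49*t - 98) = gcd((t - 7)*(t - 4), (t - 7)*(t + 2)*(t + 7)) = t - 7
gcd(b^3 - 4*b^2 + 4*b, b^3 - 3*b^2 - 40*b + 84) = b - 2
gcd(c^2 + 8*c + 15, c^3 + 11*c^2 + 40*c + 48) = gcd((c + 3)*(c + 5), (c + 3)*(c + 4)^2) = c + 3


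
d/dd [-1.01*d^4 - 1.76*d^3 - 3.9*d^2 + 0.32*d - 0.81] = -4.04*d^3 - 5.28*d^2 - 7.8*d + 0.32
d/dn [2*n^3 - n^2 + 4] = 2*n*(3*n - 1)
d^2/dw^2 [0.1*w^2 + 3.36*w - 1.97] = 0.200000000000000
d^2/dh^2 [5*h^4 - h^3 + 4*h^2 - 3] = 60*h^2 - 6*h + 8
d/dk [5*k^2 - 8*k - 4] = 10*k - 8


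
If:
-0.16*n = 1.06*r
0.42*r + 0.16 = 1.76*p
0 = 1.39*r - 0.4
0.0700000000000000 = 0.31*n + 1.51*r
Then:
No Solution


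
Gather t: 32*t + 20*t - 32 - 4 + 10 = 52*t - 26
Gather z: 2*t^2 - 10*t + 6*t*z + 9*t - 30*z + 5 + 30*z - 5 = 2*t^2 + 6*t*z - t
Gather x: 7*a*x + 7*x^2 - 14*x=7*x^2 + x*(7*a - 14)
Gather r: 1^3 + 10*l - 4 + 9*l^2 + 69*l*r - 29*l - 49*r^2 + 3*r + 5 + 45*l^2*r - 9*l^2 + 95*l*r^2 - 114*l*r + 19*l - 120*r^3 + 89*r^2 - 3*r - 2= -120*r^3 + r^2*(95*l + 40) + r*(45*l^2 - 45*l)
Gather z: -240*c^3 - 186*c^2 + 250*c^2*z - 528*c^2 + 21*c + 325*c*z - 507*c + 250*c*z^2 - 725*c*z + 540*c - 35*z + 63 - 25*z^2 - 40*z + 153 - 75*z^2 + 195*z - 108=-240*c^3 - 714*c^2 + 54*c + z^2*(250*c - 100) + z*(250*c^2 - 400*c + 120) + 108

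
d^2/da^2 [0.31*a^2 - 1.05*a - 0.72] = 0.620000000000000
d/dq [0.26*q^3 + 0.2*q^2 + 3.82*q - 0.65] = 0.78*q^2 + 0.4*q + 3.82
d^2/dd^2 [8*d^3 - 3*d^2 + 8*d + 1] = 48*d - 6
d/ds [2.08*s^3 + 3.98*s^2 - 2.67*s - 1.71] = 6.24*s^2 + 7.96*s - 2.67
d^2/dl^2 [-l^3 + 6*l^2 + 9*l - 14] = 12 - 6*l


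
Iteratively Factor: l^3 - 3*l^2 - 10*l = (l + 2)*(l^2 - 5*l) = (l - 5)*(l + 2)*(l)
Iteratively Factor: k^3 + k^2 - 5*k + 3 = (k - 1)*(k^2 + 2*k - 3) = (k - 1)^2*(k + 3)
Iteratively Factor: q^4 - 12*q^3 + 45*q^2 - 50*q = (q - 5)*(q^3 - 7*q^2 + 10*q) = (q - 5)^2*(q^2 - 2*q) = (q - 5)^2*(q - 2)*(q)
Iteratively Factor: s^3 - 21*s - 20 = (s + 1)*(s^2 - s - 20) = (s + 1)*(s + 4)*(s - 5)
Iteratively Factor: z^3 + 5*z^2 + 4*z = (z + 4)*(z^2 + z) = z*(z + 4)*(z + 1)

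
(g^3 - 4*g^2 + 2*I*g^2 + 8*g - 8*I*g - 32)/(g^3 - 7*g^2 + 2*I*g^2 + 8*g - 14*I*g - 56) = (g - 4)/(g - 7)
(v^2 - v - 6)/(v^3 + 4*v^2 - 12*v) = (v^2 - v - 6)/(v*(v^2 + 4*v - 12))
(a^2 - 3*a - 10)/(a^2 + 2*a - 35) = (a + 2)/(a + 7)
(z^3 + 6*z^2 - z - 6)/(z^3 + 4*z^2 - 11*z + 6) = (z + 1)/(z - 1)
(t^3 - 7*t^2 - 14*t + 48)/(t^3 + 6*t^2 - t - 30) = (t - 8)/(t + 5)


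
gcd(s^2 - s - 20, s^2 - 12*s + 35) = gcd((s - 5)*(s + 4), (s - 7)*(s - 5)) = s - 5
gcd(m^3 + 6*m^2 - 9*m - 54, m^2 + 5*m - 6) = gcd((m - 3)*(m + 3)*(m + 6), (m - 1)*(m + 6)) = m + 6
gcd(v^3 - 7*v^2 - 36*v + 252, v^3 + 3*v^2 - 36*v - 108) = v^2 - 36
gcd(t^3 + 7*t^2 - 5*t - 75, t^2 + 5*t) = t + 5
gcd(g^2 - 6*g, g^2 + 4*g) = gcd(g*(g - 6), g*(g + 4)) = g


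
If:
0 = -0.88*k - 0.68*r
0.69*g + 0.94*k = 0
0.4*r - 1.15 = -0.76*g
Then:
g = 1.01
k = -0.74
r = 0.96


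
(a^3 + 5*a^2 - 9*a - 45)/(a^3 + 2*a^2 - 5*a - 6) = (a^2 + 2*a - 15)/(a^2 - a - 2)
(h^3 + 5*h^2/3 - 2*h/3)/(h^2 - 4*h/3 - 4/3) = h*(-3*h^2 - 5*h + 2)/(-3*h^2 + 4*h + 4)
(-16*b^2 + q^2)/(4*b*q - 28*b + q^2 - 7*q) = (-4*b + q)/(q - 7)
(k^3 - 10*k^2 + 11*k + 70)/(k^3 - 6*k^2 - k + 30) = (k - 7)/(k - 3)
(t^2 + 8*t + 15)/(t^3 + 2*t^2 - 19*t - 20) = (t + 3)/(t^2 - 3*t - 4)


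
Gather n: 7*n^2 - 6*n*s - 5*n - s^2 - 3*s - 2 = 7*n^2 + n*(-6*s - 5) - s^2 - 3*s - 2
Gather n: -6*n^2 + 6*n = -6*n^2 + 6*n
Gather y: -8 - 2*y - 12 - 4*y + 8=-6*y - 12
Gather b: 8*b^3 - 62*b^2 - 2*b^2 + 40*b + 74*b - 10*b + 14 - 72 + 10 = 8*b^3 - 64*b^2 + 104*b - 48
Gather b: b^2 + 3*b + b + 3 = b^2 + 4*b + 3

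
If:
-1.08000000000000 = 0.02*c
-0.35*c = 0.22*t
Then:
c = -54.00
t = 85.91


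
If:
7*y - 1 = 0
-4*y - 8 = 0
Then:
No Solution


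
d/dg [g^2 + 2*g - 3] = 2*g + 2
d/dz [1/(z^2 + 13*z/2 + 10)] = 2*(-4*z - 13)/(2*z^2 + 13*z + 20)^2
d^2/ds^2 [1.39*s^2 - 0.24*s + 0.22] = 2.78000000000000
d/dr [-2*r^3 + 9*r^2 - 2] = 6*r*(3 - r)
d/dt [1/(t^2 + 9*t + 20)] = (-2*t - 9)/(t^2 + 9*t + 20)^2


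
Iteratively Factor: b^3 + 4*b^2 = (b + 4)*(b^2) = b*(b + 4)*(b)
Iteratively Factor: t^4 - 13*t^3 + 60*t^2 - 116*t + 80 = (t - 2)*(t^3 - 11*t^2 + 38*t - 40) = (t - 4)*(t - 2)*(t^2 - 7*t + 10) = (t - 5)*(t - 4)*(t - 2)*(t - 2)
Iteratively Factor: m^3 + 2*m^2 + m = (m + 1)*(m^2 + m) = m*(m + 1)*(m + 1)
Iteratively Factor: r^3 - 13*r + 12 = (r - 3)*(r^2 + 3*r - 4) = (r - 3)*(r + 4)*(r - 1)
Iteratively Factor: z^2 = (z)*(z)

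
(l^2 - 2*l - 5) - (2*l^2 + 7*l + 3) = -l^2 - 9*l - 8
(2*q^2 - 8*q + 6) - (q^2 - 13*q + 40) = q^2 + 5*q - 34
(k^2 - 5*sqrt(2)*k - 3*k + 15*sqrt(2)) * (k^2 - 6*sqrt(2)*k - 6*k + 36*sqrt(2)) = k^4 - 11*sqrt(2)*k^3 - 9*k^3 + 78*k^2 + 99*sqrt(2)*k^2 - 540*k - 198*sqrt(2)*k + 1080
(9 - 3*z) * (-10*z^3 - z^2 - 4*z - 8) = 30*z^4 - 87*z^3 + 3*z^2 - 12*z - 72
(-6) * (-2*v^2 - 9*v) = 12*v^2 + 54*v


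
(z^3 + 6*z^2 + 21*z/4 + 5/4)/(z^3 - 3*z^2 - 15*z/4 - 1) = (z + 5)/(z - 4)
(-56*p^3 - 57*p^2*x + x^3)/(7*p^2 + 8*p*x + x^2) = -8*p + x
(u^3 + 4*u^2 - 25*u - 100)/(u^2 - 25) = u + 4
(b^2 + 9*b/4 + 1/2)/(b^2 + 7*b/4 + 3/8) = 2*(b + 2)/(2*b + 3)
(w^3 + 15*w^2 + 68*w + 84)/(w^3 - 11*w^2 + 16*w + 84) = (w^2 + 13*w + 42)/(w^2 - 13*w + 42)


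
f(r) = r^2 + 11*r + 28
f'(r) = 2*r + 11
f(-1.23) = 15.98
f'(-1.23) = 8.54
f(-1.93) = 10.49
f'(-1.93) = 7.14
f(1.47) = 46.33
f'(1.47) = 13.94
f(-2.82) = 4.93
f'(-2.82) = 5.36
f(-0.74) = 20.41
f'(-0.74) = 9.52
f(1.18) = 42.37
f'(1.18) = 13.36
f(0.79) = 37.31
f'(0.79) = 12.58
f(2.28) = 58.28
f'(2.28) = 15.56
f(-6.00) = -2.00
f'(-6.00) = -1.00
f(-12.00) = 40.00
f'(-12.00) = -13.00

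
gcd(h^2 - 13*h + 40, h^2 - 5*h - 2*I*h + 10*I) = h - 5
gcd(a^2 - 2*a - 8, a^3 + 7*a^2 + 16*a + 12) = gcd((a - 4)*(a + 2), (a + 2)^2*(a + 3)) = a + 2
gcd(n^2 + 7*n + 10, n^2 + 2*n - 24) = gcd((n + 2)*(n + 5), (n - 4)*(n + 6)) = 1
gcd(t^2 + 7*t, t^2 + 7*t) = t^2 + 7*t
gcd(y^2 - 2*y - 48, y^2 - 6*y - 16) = y - 8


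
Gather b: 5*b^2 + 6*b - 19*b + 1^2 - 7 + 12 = 5*b^2 - 13*b + 6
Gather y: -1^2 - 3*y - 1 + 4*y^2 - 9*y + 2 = 4*y^2 - 12*y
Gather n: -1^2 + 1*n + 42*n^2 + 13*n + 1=42*n^2 + 14*n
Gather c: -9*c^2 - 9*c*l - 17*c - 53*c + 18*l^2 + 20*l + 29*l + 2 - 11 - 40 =-9*c^2 + c*(-9*l - 70) + 18*l^2 + 49*l - 49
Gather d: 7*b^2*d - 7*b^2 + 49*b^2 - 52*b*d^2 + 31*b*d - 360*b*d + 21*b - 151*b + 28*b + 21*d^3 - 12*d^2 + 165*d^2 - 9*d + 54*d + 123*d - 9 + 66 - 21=42*b^2 - 102*b + 21*d^3 + d^2*(153 - 52*b) + d*(7*b^2 - 329*b + 168) + 36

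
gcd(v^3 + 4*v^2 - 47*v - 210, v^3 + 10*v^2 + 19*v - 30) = v^2 + 11*v + 30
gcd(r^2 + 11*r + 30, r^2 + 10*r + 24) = r + 6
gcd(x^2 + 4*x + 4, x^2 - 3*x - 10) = x + 2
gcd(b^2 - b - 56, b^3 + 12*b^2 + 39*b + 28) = b + 7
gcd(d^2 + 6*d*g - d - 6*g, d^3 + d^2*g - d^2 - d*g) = d - 1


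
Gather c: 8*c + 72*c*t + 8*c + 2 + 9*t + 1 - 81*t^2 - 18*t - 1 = c*(72*t + 16) - 81*t^2 - 9*t + 2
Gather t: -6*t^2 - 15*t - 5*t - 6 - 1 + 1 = -6*t^2 - 20*t - 6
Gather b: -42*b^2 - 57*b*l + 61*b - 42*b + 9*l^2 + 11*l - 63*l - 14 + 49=-42*b^2 + b*(19 - 57*l) + 9*l^2 - 52*l + 35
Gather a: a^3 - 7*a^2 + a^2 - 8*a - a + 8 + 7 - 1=a^3 - 6*a^2 - 9*a + 14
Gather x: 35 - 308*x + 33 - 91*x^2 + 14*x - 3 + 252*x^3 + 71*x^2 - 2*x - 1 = 252*x^3 - 20*x^2 - 296*x + 64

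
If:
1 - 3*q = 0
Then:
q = 1/3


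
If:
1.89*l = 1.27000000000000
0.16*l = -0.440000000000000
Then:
No Solution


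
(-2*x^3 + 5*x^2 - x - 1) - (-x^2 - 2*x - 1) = -2*x^3 + 6*x^2 + x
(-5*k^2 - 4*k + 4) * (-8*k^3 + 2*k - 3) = 40*k^5 + 32*k^4 - 42*k^3 + 7*k^2 + 20*k - 12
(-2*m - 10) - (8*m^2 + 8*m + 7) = -8*m^2 - 10*m - 17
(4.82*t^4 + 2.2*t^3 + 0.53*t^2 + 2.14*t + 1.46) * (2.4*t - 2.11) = 11.568*t^5 - 4.8902*t^4 - 3.37*t^3 + 4.0177*t^2 - 1.0114*t - 3.0806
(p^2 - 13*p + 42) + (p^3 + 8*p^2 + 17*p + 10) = p^3 + 9*p^2 + 4*p + 52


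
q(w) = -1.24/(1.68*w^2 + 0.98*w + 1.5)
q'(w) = -1.24*(-3.36*w - 0.98)/(1.68*w^2 + 0.98*w + 1.5)^2 = (4.1664*w + 1.2152)/(1.68*w^2 + 0.98*w + 1.5)^2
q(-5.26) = -0.03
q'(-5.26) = -0.01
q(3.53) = -0.05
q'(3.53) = 0.02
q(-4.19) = -0.05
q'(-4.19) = -0.02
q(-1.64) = -0.28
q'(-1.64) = -0.29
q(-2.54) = -0.13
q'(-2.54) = -0.10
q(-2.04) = -0.19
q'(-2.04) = -0.17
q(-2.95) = -0.09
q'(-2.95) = -0.06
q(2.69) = -0.08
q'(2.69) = 0.05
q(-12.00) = -0.01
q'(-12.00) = -0.00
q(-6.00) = -0.02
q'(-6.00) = -0.01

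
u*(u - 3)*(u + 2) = u^3 - u^2 - 6*u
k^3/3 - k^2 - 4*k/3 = k*(k/3 + 1/3)*(k - 4)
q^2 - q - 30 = (q - 6)*(q + 5)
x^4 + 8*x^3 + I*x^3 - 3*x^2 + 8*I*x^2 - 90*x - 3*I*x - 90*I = (x - 3)*(x + 5)*(x + 6)*(x + I)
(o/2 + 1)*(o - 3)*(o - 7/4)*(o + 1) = o^4/2 - 7*o^3/8 - 7*o^2/2 + 25*o/8 + 21/4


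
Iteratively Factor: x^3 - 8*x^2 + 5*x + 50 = (x - 5)*(x^2 - 3*x - 10) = (x - 5)^2*(x + 2)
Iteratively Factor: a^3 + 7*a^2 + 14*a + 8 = (a + 4)*(a^2 + 3*a + 2) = (a + 1)*(a + 4)*(a + 2)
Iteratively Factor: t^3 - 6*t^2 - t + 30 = (t - 3)*(t^2 - 3*t - 10) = (t - 5)*(t - 3)*(t + 2)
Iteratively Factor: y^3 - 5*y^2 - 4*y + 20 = (y - 2)*(y^2 - 3*y - 10) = (y - 5)*(y - 2)*(y + 2)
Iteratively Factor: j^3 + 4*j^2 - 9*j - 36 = (j + 3)*(j^2 + j - 12) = (j + 3)*(j + 4)*(j - 3)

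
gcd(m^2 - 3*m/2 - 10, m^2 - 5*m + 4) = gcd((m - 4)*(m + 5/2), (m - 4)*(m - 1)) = m - 4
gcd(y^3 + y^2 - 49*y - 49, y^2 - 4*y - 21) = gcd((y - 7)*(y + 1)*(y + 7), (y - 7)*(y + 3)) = y - 7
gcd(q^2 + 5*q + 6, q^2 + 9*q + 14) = q + 2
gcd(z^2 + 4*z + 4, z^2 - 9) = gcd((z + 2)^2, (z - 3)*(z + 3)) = 1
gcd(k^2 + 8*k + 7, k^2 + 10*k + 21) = k + 7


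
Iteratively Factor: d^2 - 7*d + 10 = (d - 5)*(d - 2)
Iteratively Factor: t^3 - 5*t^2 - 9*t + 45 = (t - 5)*(t^2 - 9) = (t - 5)*(t - 3)*(t + 3)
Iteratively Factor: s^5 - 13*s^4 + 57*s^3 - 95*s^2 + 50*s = (s - 5)*(s^4 - 8*s^3 + 17*s^2 - 10*s) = s*(s - 5)*(s^3 - 8*s^2 + 17*s - 10) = s*(s - 5)^2*(s^2 - 3*s + 2) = s*(s - 5)^2*(s - 2)*(s - 1)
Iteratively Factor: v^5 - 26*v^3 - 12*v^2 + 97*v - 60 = (v - 1)*(v^4 + v^3 - 25*v^2 - 37*v + 60) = (v - 1)*(v + 3)*(v^3 - 2*v^2 - 19*v + 20) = (v - 1)^2*(v + 3)*(v^2 - v - 20) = (v - 5)*(v - 1)^2*(v + 3)*(v + 4)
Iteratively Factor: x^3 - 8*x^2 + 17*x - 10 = (x - 1)*(x^2 - 7*x + 10) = (x - 5)*(x - 1)*(x - 2)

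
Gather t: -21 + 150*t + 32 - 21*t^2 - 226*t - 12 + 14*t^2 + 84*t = -7*t^2 + 8*t - 1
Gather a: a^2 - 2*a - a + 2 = a^2 - 3*a + 2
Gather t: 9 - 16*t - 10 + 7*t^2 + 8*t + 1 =7*t^2 - 8*t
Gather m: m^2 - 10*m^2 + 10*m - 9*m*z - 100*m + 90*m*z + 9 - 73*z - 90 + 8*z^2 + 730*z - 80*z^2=-9*m^2 + m*(81*z - 90) - 72*z^2 + 657*z - 81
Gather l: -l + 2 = 2 - l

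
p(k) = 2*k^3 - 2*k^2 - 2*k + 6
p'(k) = 6*k^2 - 4*k - 2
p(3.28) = 48.50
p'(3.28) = 49.43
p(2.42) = 17.79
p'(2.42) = 23.46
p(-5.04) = -290.77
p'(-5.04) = 170.57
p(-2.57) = -36.02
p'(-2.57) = 47.91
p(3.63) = 68.05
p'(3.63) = 62.54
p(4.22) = 112.25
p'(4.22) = 87.97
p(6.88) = 548.89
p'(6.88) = 254.49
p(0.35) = 5.14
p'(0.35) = -2.66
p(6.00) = 354.00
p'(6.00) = 190.00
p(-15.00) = -7164.00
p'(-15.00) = 1408.00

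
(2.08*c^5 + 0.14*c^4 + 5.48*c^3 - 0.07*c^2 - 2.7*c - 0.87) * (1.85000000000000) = 3.848*c^5 + 0.259*c^4 + 10.138*c^3 - 0.1295*c^2 - 4.995*c - 1.6095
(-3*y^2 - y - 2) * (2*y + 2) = -6*y^3 - 8*y^2 - 6*y - 4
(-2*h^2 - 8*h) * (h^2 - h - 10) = -2*h^4 - 6*h^3 + 28*h^2 + 80*h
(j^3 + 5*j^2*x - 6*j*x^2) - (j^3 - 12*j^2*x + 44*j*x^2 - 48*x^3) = 17*j^2*x - 50*j*x^2 + 48*x^3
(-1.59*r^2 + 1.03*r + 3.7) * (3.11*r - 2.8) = -4.9449*r^3 + 7.6553*r^2 + 8.623*r - 10.36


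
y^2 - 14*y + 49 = (y - 7)^2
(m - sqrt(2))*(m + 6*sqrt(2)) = m^2 + 5*sqrt(2)*m - 12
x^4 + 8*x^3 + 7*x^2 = x^2*(x + 1)*(x + 7)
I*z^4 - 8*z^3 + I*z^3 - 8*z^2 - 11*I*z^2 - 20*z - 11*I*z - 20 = (z + 1)*(z + 4*I)*(z + 5*I)*(I*z + 1)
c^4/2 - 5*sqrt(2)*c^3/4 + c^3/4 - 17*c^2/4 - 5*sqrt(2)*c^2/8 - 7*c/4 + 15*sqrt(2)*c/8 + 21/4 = (c/2 + sqrt(2)/2)*(c - 1)*(c + 3/2)*(c - 7*sqrt(2)/2)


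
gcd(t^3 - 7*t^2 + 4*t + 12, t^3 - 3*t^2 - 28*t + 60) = t^2 - 8*t + 12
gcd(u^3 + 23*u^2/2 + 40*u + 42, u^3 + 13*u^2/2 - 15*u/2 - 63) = u^2 + 19*u/2 + 21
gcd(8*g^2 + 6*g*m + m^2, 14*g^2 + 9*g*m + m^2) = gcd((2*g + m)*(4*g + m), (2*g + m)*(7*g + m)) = 2*g + m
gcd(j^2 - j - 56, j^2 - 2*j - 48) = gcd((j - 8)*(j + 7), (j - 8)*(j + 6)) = j - 8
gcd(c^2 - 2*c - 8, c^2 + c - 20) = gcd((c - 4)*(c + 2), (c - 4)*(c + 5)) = c - 4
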